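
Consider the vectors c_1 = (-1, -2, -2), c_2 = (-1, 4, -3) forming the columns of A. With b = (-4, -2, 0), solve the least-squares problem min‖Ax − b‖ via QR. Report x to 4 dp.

x = (0.8755, -0.1202)

c_1 = (-1, -2, -2); ‖c_1‖ = 3.0000, so e_1 = (-0.3333, -0.6667, -0.6667).
e_1·c_2 = (-0.3333)·(-1) + (-0.6667)·4 + (-0.6667)·(-3) = -0.3333.
u_2 = c_2 + 0.3333·e_1 = (-1.1111, 3.7778, -3.2222).
‖u_2‖ = 5.0881, so e_2 = (-0.2184, 0.7425, -0.6333).
Qᵀb = (2.6667, -0.6114).
Back-substitute: x_2 = -0.6114/5.0881 = -0.1202.
x_1 = (2.6667 + 0.3333·(-0.1202))/3.0000 = 0.8755.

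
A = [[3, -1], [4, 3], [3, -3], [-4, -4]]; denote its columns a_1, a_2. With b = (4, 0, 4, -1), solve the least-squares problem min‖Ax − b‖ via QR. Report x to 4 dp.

x = (0.7845, -0.7015)

a_1 = (3, 4, 3, -4); ‖a_1‖ = 7.0711, so q_1 = (0.4243, 0.5657, 0.4243, -0.5657).
q_1·a_2 = 0.4243·(-1) + 0.5657·3 + 0.4243·(-3) + (-0.5657)·(-4) = 2.2627.
u_2 = a_2 − 2.2627·q_1 = (-1.9600, 1.7200, -3.9600, -2.7200).
‖u_2‖ = 5.4663, so q_2 = (-0.3586, 0.3147, -0.7244, -0.4976).
Qᵀb = (3.9598, -3.8344).
Back-substitute: x_2 = -3.8344/5.4663 = -0.7015.
x_1 = (3.9598 − 2.2627·(-0.7015))/7.0711 = 0.7845.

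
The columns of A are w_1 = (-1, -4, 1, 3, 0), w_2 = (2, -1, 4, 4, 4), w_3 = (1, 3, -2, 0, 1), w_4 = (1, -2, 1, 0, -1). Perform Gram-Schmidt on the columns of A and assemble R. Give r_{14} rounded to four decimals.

r_{14} = 1.5396

q_1 = w_1/‖w_1‖ = (-1, -4, 1, 3, 0)/5.1962 = (-0.1925, -0.7698, 0.1925, 0.5774, 0.0000).
r_{14} = q_1·w_4 = 1.5396.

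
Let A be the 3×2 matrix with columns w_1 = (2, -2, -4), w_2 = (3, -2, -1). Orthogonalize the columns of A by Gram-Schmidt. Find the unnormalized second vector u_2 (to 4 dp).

w_1 = (2, -2, -4); ‖w_1‖ = 4.8990, so e_1 = (0.4082, -0.4082, -0.8165).
e_1·w_2 = 0.4082·3 + (-0.4082)·(-2) + (-0.8165)·(-1) = 2.8577.
u_2 = w_2 − 2.8577·e_1 = (1.8333, -0.8333, 1.3333).

u_2 = (1.8333, -0.8333, 1.3333)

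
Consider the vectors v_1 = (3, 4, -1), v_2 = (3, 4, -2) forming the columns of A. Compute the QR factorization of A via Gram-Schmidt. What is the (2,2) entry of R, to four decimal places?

r_{22} = 0.9806

v_1 = (3, 4, -1); ‖v_1‖ = 5.0990, so e_1 = (0.5883, 0.7845, -0.1961).
e_1·v_2 = 0.5883·3 + 0.7845·4 + (-0.1961)·(-2) = 5.2951.
u_2 = v_2 − 5.2951·e_1 = (-0.1154, -0.1538, -0.9615).
r_{22} = ‖u_2‖ = 0.9806.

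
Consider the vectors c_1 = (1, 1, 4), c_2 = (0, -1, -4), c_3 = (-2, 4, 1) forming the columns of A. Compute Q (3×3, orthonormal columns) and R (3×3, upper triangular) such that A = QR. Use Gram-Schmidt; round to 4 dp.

Q = [[0.2357, 0.9718, 0.0000], [0.2357, -0.0572, 0.9701], [0.9428, -0.2287, -0.2425]], R = [[4.2426, -4.0069, 1.4142], [0.0000, 0.9718, -2.4010], [0.0000, 0.0000, 3.6380]]

c_1 = (1, 1, 4); ‖c_1‖ = 4.2426, so e_1 = (0.2357, 0.2357, 0.9428).
e_1·c_2 = 0.2357·0 + 0.2357·(-1) + 0.9428·(-4) = -4.0069.
u_2 = c_2 + 4.0069·e_1 = (0.9444, -0.0556, -0.2222).
‖u_2‖ = 0.9718, so e_2 = (0.9718, -0.0572, -0.2287).
e_1·c_3 = 0.2357·(-2) + 0.2357·4 + 0.9428·1 = 1.4142; e_2·c_3 = 0.9718·(-2) + (-0.0572)·4 + (-0.2287)·1 = -2.4010.
u_3 = c_3 − 1.4142·e_1 + 2.4010·e_2 = (0.0000, 3.5294, -0.8824).
‖u_3‖ = 3.6380, so e_3 = (0.0000, 0.9701, -0.2425).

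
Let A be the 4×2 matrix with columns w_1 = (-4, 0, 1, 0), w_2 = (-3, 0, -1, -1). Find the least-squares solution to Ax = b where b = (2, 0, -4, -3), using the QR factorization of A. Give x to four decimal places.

w_1 = (-4, 0, 1, 0); ‖w_1‖ = 4.1231, so e_1 = (-0.9701, 0.0000, 0.2425, 0.0000).
e_1·w_2 = (-0.9701)·(-3) + 0.0000·0 + 0.2425·(-1) + 0.0000·(-1) = 2.6679.
u_2 = w_2 − 2.6679·e_1 = (-0.4118, 0.0000, -1.6471, -1.0000).
‖u_2‖ = 1.9704, so e_2 = (-0.2090, 0.0000, -0.8359, -0.5075).
Qᵀb = (-2.9104, 4.4483).
Back-substitute: x_2 = 4.4483/1.9704 = 2.2576.
x_1 = (-2.9104 − 2.6679·2.2576)/4.1231 = -2.1667.

x = (-2.1667, 2.2576)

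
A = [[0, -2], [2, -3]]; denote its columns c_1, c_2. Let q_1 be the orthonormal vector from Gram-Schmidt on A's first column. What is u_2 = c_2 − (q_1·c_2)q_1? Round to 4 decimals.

u_2 = (-2.0000, 0.0000)

c_1 = (0, 2); ‖c_1‖ = 2.0000, so q_1 = (0.0000, 1.0000).
q_1·c_2 = 0.0000·(-2) + 1.0000·(-3) = -3.0000.
u_2 = c_2 + 3.0000·q_1 = (-2.0000, 0.0000).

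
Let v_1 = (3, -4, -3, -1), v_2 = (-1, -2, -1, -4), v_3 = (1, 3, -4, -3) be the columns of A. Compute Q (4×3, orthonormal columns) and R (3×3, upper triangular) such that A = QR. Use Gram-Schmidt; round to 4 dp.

Q = [[0.5071, -0.4797, 0.2277], [-0.6761, -0.1486, 0.7027], [-0.5071, 0.0068, -0.6253], [-0.1690, -0.8647, -0.2519]], R = [[5.9161, 2.0284, 1.0142], [0.0000, 4.2292, 1.6417], [0.0000, 0.0000, 5.5925]]

e_1 = v_1/‖v_1‖ = (3, -4, -3, -1)/5.9161 = (0.5071, -0.6761, -0.5071, -0.1690).
r_{12} = e_1·v_2 = 2.0284.
u_2 = v_2 − 2.0284·e_1 = (-2.0286, -0.6286, 0.0286, -3.6571).
‖u_2‖ = 4.2292, so e_2 = (-0.4797, -0.1486, 0.0068, -0.8647).
r_{13} = e_1·v_3 = 1.0142; r_{23} = e_2·v_3 = 1.6417.
u_3 = v_3 − 1.0142·e_1 − 1.6417·e_2 = (1.2732, 3.9297, -3.4968, -1.4089).
‖u_3‖ = 5.5925, so e_3 = (0.2277, 0.7027, -0.6253, -0.2519).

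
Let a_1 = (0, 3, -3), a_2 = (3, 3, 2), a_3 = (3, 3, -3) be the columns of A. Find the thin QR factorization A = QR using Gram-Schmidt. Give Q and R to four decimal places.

Q = [[0.0000, 0.6470, 0.7625], [0.7071, 0.5392, -0.4575], [-0.7071, 0.5392, -0.4575]], R = [[4.2426, 0.7071, 4.2426], [0.0000, 4.6368, 1.9410], [0.0000, 0.0000, 2.2875]]

q_1 = a_1/‖a_1‖ = (0, 3, -3)/4.2426 = (0.0000, 0.7071, -0.7071).
r_{12} = q_1·a_2 = 0.7071.
u_2 = a_2 − 0.7071·q_1 = (3.0000, 2.5000, 2.5000).
‖u_2‖ = 4.6368, so q_2 = (0.6470, 0.5392, 0.5392).
r_{13} = q_1·a_3 = 4.2426; r_{23} = q_2·a_3 = 1.9410.
u_3 = a_3 − 4.2426·q_1 − 1.9410·q_2 = (1.7442, -1.0465, -1.0465).
‖u_3‖ = 2.2875, so q_3 = (0.7625, -0.4575, -0.4575).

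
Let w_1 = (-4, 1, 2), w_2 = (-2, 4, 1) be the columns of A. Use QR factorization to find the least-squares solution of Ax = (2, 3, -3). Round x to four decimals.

q_1 = w_1/‖w_1‖ = (-4, 1, 2)/4.5826 = (-0.8729, 0.2182, 0.4364).
r_{12} = q_1·w_2 = 3.0551.
u_2 = w_2 − 3.0551·q_1 = (0.6667, 3.3333, -0.3333).
‖u_2‖ = 3.4157, so q_2 = (0.1952, 0.9759, -0.0976).
Qᵀb = (-2.4004, 3.6108).
Back-substitute: x_2 = 3.6108/3.4157 = 1.0571.
x_1 = (-2.4004 − 3.0551·1.0571)/4.5826 = -1.2286.

x = (-1.2286, 1.0571)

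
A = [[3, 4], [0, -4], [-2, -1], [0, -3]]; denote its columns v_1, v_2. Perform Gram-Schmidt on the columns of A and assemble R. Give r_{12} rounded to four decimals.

r_{12} = 3.8829

q_1 = v_1/‖v_1‖ = (3, 0, -2, 0)/3.6056 = (0.8321, 0.0000, -0.5547, 0.0000).
r_{12} = q_1·v_2 = 3.8829.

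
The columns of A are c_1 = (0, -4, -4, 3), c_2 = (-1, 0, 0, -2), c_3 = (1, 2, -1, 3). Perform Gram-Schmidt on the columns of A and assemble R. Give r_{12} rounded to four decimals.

c_1 = (0, -4, -4, 3); ‖c_1‖ = 6.4031, so e_1 = (0.0000, -0.6247, -0.6247, 0.4685).
r_{12} = e_1·c_2 = -0.9370.

r_{12} = -0.9370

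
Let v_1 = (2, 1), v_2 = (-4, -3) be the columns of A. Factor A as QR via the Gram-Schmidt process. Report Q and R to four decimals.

Q = [[0.8944, 0.4472], [0.4472, -0.8944]], R = [[2.2361, -4.9193], [0.0000, 0.8944]]

v_1 = (2, 1); ‖v_1‖ = 2.2361, so e_1 = (0.8944, 0.4472).
e_1·v_2 = 0.8944·(-4) + 0.4472·(-3) = -4.9193.
u_2 = v_2 + 4.9193·e_1 = (0.4000, -0.8000).
‖u_2‖ = 0.8944, so e_2 = (0.4472, -0.8944).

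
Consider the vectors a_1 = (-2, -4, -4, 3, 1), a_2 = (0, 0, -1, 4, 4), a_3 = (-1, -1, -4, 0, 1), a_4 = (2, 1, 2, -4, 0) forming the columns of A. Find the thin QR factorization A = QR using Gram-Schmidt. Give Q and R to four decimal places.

a_1 = (-2, -4, -4, 3, 1); ‖a_1‖ = 6.7823, so e_1 = (-0.2949, -0.5898, -0.5898, 0.4423, 0.1474).
e_1·a_2 = (-0.2949)·0 + (-0.5898)·0 + (-0.5898)·(-1) + 0.4423·4 + 0.1474·4 = 2.9488.
u_2 = a_2 − 2.9488·e_1 = (0.8696, 1.7391, 0.7391, 2.6957, 3.5652).
‖u_2‖ = 4.9299, so e_2 = (0.1764, 0.3528, 0.1499, 0.5468, 0.7232).
e_1·a_3 = (-0.2949)·(-1) + (-0.5898)·(-1) + (-0.5898)·(-4) + 0.4423·0 + 0.1474·1 = 3.3912; e_2·a_3 = 0.1764·(-1) + 0.3528·(-1) + 0.1499·(-4) + 0.5468·0 + 0.7232·1 = -0.4057.
u_3 = a_3 − 3.3912·e_1 + 0.4057·e_2 = (0.0716, 1.1431, -1.9392, -1.2782, 0.7934).
‖u_3‖ = 2.7084, so e_3 = (0.0264, 0.4221, -0.7160, -0.4719, 0.2929).
e_1·a_4 = (-0.2949)·2 + (-0.5898)·1 + (-0.5898)·2 + 0.4423·(-4) + 0.1474·0 = -4.1284; e_2·a_4 = 0.1764·2 + 0.3528·1 + 0.1499·2 + 0.5468·(-4) + 0.7232·0 = -1.1818; e_3·a_4 = 0.0264·2 + 0.4221·1 + (-0.7160)·2 + (-0.4719)·(-4) + 0.2929·0 = 0.9307.
u_4 = a_4 + 4.1284·e_1 + 1.1818·e_2 − 0.9307·e_3 = (0.9665, -1.4107, 0.4087, -1.0885, 1.1907).
‖u_4‖ = 2.3862, so e_4 = (0.4050, -0.5912, 0.1713, -0.4562, 0.4990).

Q = [[-0.2949, 0.1764, 0.0264, 0.4050], [-0.5898, 0.3528, 0.4221, -0.5912], [-0.5898, 0.1499, -0.7160, 0.1713], [0.4423, 0.5468, -0.4719, -0.4562], [0.1474, 0.7232, 0.2929, 0.4990]], R = [[6.7823, 2.9488, 3.3912, -4.1284], [0.0000, 4.9299, -0.4057, -1.1818], [0.0000, 0.0000, 2.7084, 0.9307], [0.0000, 0.0000, 0.0000, 2.3862]]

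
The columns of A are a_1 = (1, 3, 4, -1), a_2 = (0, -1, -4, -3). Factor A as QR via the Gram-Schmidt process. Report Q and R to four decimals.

a_1 = (1, 3, 4, -1); ‖a_1‖ = 5.1962, so e_1 = (0.1925, 0.5774, 0.7698, -0.1925).
e_1·a_2 = 0.1925·0 + 0.5774·(-1) + 0.7698·(-4) + (-0.1925)·(-3) = -3.0792.
u_2 = a_2 + 3.0792·e_1 = (0.5926, 0.7778, -1.6296, -3.5926).
‖u_2‖ = 4.0643, so e_2 = (0.1458, 0.1914, -0.4010, -0.8839).

Q = [[0.1925, 0.1458], [0.5774, 0.1914], [0.7698, -0.4010], [-0.1925, -0.8839]], R = [[5.1962, -3.0792], [0.0000, 4.0643]]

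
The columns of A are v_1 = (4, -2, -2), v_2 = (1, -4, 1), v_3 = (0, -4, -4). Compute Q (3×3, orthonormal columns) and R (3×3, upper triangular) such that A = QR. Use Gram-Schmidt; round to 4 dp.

Q = [[0.8165, -0.1792, -0.5488], [-0.4082, -0.8514, -0.3293], [-0.4082, 0.4929, -0.7683]], R = [[4.8990, 2.0412, 3.2660], [0.0000, 3.7193, 1.4340], [0.0000, 0.0000, 4.3906]]

v_1 = (4, -2, -2); ‖v_1‖ = 4.8990, so e_1 = (0.8165, -0.4082, -0.4082).
e_1·v_2 = 0.8165·1 + (-0.4082)·(-4) + (-0.4082)·1 = 2.0412.
u_2 = v_2 − 2.0412·e_1 = (-0.6667, -3.1667, 1.8333).
‖u_2‖ = 3.7193, so e_2 = (-0.1792, -0.8514, 0.4929).
e_1·v_3 = 0.8165·0 + (-0.4082)·(-4) + (-0.4082)·(-4) = 3.2660; e_2·v_3 = (-0.1792)·0 + (-0.8514)·(-4) + 0.4929·(-4) = 1.4340.
u_3 = v_3 − 3.2660·e_1 − 1.4340·e_2 = (-2.4096, -1.4458, -3.3735).
‖u_3‖ = 4.3906, so e_3 = (-0.5488, -0.3293, -0.7683).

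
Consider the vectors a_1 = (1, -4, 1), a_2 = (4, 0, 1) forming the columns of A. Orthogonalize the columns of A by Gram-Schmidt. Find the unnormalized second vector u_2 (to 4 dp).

u_2 = (3.7222, 1.1111, 0.7222)

e_1 = a_1/‖a_1‖ = (1, -4, 1)/4.2426 = (0.2357, -0.9428, 0.2357).
r_{12} = e_1·a_2 = 1.1785.
u_2 = a_2 − 1.1785·e_1 = (3.7222, 1.1111, 0.7222).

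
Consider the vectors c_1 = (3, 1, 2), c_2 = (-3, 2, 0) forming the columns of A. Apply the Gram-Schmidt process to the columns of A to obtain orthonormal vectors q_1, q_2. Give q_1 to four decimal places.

q_1 = (0.8018, 0.2673, 0.5345)

c_1 = (3, 1, 2); ‖c_1‖ = 3.7417, so q_1 = (0.8018, 0.2673, 0.5345).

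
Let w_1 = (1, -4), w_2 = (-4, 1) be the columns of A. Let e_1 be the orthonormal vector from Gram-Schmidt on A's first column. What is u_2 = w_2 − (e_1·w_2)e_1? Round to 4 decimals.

w_1 = (1, -4); ‖w_1‖ = 4.1231, so e_1 = (0.2425, -0.9701).
e_1·w_2 = 0.2425·(-4) + (-0.9701)·1 = -1.9403.
u_2 = w_2 + 1.9403·e_1 = (-3.5294, -0.8824).

u_2 = (-3.5294, -0.8824)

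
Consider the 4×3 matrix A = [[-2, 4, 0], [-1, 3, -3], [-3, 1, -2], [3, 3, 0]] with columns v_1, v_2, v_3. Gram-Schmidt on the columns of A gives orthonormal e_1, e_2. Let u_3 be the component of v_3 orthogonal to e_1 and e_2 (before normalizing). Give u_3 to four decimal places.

e_1 = v_1/‖v_1‖ = (-2, -1, -3, 3)/4.7958 = (-0.4170, -0.2085, -0.6255, 0.6255).
r_{12} = e_1·v_2 = -1.0426.
u_2 = v_2 + 1.0426·e_1 = (3.5652, 2.7826, 0.3478, 3.6522).
‖u_2‖ = 5.8235, so e_2 = (0.6122, 0.4778, 0.0597, 0.6271).
r_{13} = e_1·v_3 = 1.8766; r_{23} = e_2·v_3 = -1.5529.
u_3 = v_3 − 1.8766·e_1 + 1.5529·e_2 = (1.7333, -1.8667, -0.7333, -0.2000).

u_3 = (1.7333, -1.8667, -0.7333, -0.2000)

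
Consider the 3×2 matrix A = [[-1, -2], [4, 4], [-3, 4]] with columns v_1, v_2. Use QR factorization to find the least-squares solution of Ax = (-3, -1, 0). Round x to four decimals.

v_1 = (-1, 4, -3); ‖v_1‖ = 5.0990, so q_1 = (-0.1961, 0.7845, -0.5883).
q_1·v_2 = (-0.1961)·(-2) + 0.7845·4 + (-0.5883)·4 = 1.1767.
u_2 = v_2 − 1.1767·q_1 = (-1.7692, 3.0769, 4.6923).
‖u_2‖ = 5.8835, so q_2 = (-0.3007, 0.5230, 0.7975).
Qᵀb = (-0.1961, 0.3792).
Back-substitute: x_2 = 0.3792/5.8835 = 0.0644.
x_1 = (-0.1961 − 1.1767·0.0644)/5.0990 = -0.0533.

x = (-0.0533, 0.0644)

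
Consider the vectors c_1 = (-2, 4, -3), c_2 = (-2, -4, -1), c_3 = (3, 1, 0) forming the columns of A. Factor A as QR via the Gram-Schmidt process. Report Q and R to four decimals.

c_1 = (-2, 4, -3); ‖c_1‖ = 5.3852, so e_1 = (-0.3714, 0.7428, -0.5571).
e_1·c_2 = (-0.3714)·(-2) + 0.7428·(-4) + (-0.5571)·(-1) = -1.6713.
u_2 = c_2 + 1.6713·e_1 = (-2.6207, -2.7586, -1.9310).
‖u_2‖ = 4.2670, so e_2 = (-0.6142, -0.6465, -0.4526).
e_1·c_3 = (-0.3714)·3 + 0.7428·1 + (-0.5571)·0 = -0.3714; e_2·c_3 = (-0.6142)·3 + (-0.6465)·1 + (-0.4526)·0 = -2.4891.
u_3 = c_3 + 0.3714·e_1 + 2.4891·e_2 = (1.3333, -0.3333, -1.3333).
‖u_3‖ = 1.9149, so e_3 = (0.6963, -0.1741, -0.6963).

Q = [[-0.3714, -0.6142, 0.6963], [0.7428, -0.6465, -0.1741], [-0.5571, -0.4526, -0.6963]], R = [[5.3852, -1.6713, -0.3714], [0.0000, 4.2670, -2.4891], [0.0000, 0.0000, 1.9149]]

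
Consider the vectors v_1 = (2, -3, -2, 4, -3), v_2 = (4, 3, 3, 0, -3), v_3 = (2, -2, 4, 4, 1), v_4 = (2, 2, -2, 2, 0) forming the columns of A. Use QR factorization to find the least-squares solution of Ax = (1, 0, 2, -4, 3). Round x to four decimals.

x = (-0.6343, 0.0652, 0.1414, -0.2612)

q_1 = v_1/‖v_1‖ = (2, -3, -2, 4, -3)/6.4807 = (0.3086, -0.4629, -0.3086, 0.6172, -0.4629).
r_{12} = q_1·v_2 = 0.3086.
u_2 = v_2 − 0.3086·q_1 = (3.9048, 3.1429, 3.0952, -0.1905, -2.8571).
‖u_2‖ = 6.5502, so q_2 = (0.5961, 0.4798, 0.4725, -0.0291, -0.4362).
r_{13} = q_1·v_3 = 2.3146; r_{23} = q_2·v_3 = 1.5703.
u_3 = v_3 − 2.3146·q_1 − 1.5703·q_2 = (0.3496, -1.6820, 3.9723, 2.6171, 2.7564).
‖u_3‖ = 5.7600, so q_3 = (0.0607, -0.2920, 0.6896, 0.4544, 0.4785).
r_{14} = q_1·v_4 = 1.5430; r_{24} = q_2·v_4 = 1.1486; r_{34} = q_3·v_4 = -0.9332.
u_4 = v_4 − 1.5430·q_1 − 1.1486·q_2 + 0.9332·q_3 = (0.8957, 1.8906, -1.4230, 1.5050, 1.6619).
‖u_4‖ = 3.3807, so q_4 = (0.2650, 0.5593, -0.4209, 0.4452, 0.4916).
Qᵀb = (-4.1662, 0.3490, 1.0582, -0.8829).
Back-substitute: x_4 = -0.8829/3.3807 = -0.2612.
x_3 = (1.0582 + 0.9332·(-0.2612))/5.7600 = 0.1414.
x_2 = (0.3490 − 1.5703·0.1414 − 1.1486·(-0.2612))/6.5502 = 0.0652.
x_1 = (-4.1662 − 0.3086·0.0652 − 2.3146·0.1414 − 1.5430·(-0.2612))/6.4807 = -0.6343.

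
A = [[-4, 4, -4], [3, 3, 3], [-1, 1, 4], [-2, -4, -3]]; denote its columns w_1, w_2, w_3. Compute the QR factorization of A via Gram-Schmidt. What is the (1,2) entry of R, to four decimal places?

w_1 = (-4, 3, -1, -2); ‖w_1‖ = 5.4772, so q_1 = (-0.7303, 0.5477, -0.1826, -0.3651).
r_{12} = q_1·w_2 = 0.0000.

r_{12} = 0.0000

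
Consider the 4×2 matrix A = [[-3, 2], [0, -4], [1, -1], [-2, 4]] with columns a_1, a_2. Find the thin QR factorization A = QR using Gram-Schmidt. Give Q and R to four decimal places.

Q = [[-0.8018, -0.2654], [0.0000, -0.8744], [0.2673, 0.0156], [-0.5345, 0.4060]], R = [[3.7417, -4.0089], [0.0000, 4.5748]]

a_1 = (-3, 0, 1, -2); ‖a_1‖ = 3.7417, so q_1 = (-0.8018, 0.0000, 0.2673, -0.5345).
q_1·a_2 = (-0.8018)·2 + 0.0000·(-4) + 0.2673·(-1) + (-0.5345)·4 = -4.0089.
u_2 = a_2 + 4.0089·q_1 = (-1.2143, -4.0000, 0.0714, 1.8571).
‖u_2‖ = 4.5748, so q_2 = (-0.2654, -0.8744, 0.0156, 0.4060).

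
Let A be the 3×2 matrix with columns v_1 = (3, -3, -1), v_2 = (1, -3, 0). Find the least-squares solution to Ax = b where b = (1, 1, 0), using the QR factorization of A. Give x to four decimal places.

e_1 = v_1/‖v_1‖ = (3, -3, -1)/4.3589 = (0.6882, -0.6882, -0.2294).
r_{12} = e_1·v_2 = 2.7530.
u_2 = v_2 − 2.7530·e_1 = (-0.8947, -1.1053, 0.6316).
‖u_2‖ = 1.5560, so e_2 = (-0.5750, -0.7103, 0.4059).
Qᵀb = (0.0000, -1.2854).
Back-substitute: x_2 = -1.2854/1.5560 = -0.8261.
x_1 = (0.0000 − 2.7530·(-0.8261))/4.3589 = 0.5217.

x = (0.5217, -0.8261)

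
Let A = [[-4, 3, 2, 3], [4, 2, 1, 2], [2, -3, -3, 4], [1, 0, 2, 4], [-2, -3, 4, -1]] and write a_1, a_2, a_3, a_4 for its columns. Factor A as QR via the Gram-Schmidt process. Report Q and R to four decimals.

Q = [[-0.6247, 0.4717, 0.0279, 0.5430], [0.6247, 0.4320, 0.4382, 0.0547], [0.3123, -0.5070, -0.3640, 0.6456], [0.1562, 0.0176, 0.4548, 0.5301], [-0.3123, -0.5775, 0.6840, -0.0661]], R = [[6.4031, -0.6247, -2.4988, 1.5617], [0.0000, 5.5326, 0.6216, 0.8993], [0.0000, 0.0000, 5.2316, 0.6391], [0.0000, 0.0000, 0.0000, 6.5072]]

a_1 = (-4, 4, 2, 1, -2); ‖a_1‖ = 6.4031, so e_1 = (-0.6247, 0.6247, 0.3123, 0.1562, -0.3123).
e_1·a_2 = (-0.6247)·3 + 0.6247·2 + 0.3123·(-3) + 0.1562·0 + (-0.3123)·(-3) = -0.6247.
u_2 = a_2 + 0.6247·e_1 = (2.6098, 2.3902, -2.8049, 0.0976, -3.1951).
‖u_2‖ = 5.5326, so e_2 = (0.4717, 0.4320, -0.5070, 0.0176, -0.5775).
e_1·a_3 = (-0.6247)·2 + 0.6247·1 + 0.3123·(-3) + 0.1562·2 + (-0.3123)·4 = -2.4988; e_2·a_3 = 0.4717·2 + 0.4320·1 + (-0.5070)·(-3) + 0.0176·2 + (-0.5775)·4 = 0.6216.
u_3 = a_3 + 2.4988·e_1 − 0.6216·e_2 = (0.1458, 2.2924, -1.9044, 2.3793, 3.5785).
‖u_3‖ = 5.2316, so e_3 = (0.0279, 0.4382, -0.3640, 0.4548, 0.6840).
e_1·a_4 = (-0.6247)·3 + 0.6247·2 + 0.3123·4 + 0.1562·4 + (-0.3123)·(-1) = 1.5617; e_2·a_4 = 0.4717·3 + 0.4320·2 + (-0.5070)·4 + 0.0176·4 + (-0.5775)·(-1) = 0.8993; e_3·a_4 = 0.0279·3 + 0.4382·2 + (-0.3640)·4 + 0.4548·4 + 0.6840·(-1) = 0.6391.
u_4 = a_4 − 1.5617·e_1 − 0.8993·e_2 − 0.6391·e_3 = (3.5336, 0.3558, 4.2008, 3.4496, -0.4300).
‖u_4‖ = 6.5072, so e_4 = (0.5430, 0.0547, 0.6456, 0.5301, -0.0661).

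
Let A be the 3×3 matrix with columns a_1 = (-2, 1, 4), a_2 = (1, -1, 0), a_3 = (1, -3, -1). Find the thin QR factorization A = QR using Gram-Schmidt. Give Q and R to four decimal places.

Q = [[-0.4364, 0.5698, -0.6963], [0.2182, -0.6838, -0.6963], [0.8729, 0.4558, -0.1741]], R = [[4.5826, -0.6547, -1.9640], [0.0000, 1.2536, 2.1653], [0.0000, 0.0000, 1.5667]]

q_1 = a_1/‖a_1‖ = (-2, 1, 4)/4.5826 = (-0.4364, 0.2182, 0.8729).
r_{12} = q_1·a_2 = -0.6547.
u_2 = a_2 + 0.6547·q_1 = (0.7143, -0.8571, 0.5714).
‖u_2‖ = 1.2536, so q_2 = (0.5698, -0.6838, 0.4558).
r_{13} = q_1·a_3 = -1.9640; r_{23} = q_2·a_3 = 2.1653.
u_3 = a_3 + 1.9640·q_1 − 2.1653·q_2 = (-1.0909, -1.0909, -0.2727).
‖u_3‖ = 1.5667, so q_3 = (-0.6963, -0.6963, -0.1741).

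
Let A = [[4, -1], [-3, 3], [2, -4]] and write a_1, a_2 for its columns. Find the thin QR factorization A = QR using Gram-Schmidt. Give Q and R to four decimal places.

Q = [[0.7428, 0.5773], [-0.5571, 0.2519], [0.3714, -0.7767]], R = [[5.3852, -3.8996], [0.0000, 3.2853]]

e_1 = a_1/‖a_1‖ = (4, -3, 2)/5.3852 = (0.7428, -0.5571, 0.3714).
r_{12} = e_1·a_2 = -3.8996.
u_2 = a_2 + 3.8996·e_1 = (1.8966, 0.8276, -2.5517).
‖u_2‖ = 3.2853, so e_2 = (0.5773, 0.2519, -0.7767).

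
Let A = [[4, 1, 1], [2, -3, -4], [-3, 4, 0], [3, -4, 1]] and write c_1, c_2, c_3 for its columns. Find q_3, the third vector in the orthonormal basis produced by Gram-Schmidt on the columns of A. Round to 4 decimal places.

q_3 = (-0.0458, -0.8711, -0.1923, 0.4495)

q_1 = c_1/‖c_1‖ = (4, 2, -3, 3)/6.1644 = (0.6489, 0.3244, -0.4867, 0.4867).
r_{12} = q_1·c_2 = -4.2178.
u_2 = c_2 + 4.2178·q_1 = (3.7368, -1.6316, 1.9474, -1.9474).
‖u_2‖ = 4.9204, so q_2 = (0.7595, -0.3316, 0.3958, -0.3958).
r_{13} = q_1·c_3 = -0.1622; r_{23} = q_2·c_3 = 1.6901.
u_3 = c_3 + 0.1622·q_1 − 1.6901·q_2 = (-0.1783, -3.3870, -0.7478, 1.7478).
‖u_3‖ = 3.8881, so q_3 = (-0.0458, -0.8711, -0.1923, 0.4495).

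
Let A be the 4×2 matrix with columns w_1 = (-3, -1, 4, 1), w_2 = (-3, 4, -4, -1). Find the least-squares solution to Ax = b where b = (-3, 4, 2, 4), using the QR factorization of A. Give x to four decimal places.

e_1 = w_1/‖w_1‖ = (-3, -1, 4, 1)/5.1962 = (-0.5774, -0.1925, 0.7698, 0.1925).
r_{12} = e_1·w_2 = -2.3094.
u_2 = w_2 + 2.3094·e_1 = (-4.3333, 3.5556, -2.2222, -0.5556).
‖u_2‖ = 6.0553, so e_2 = (-0.7156, 0.5872, -0.3670, -0.0917).
Qᵀb = (3.2717, 3.3946).
Back-substitute: x_2 = 3.3946/6.0553 = 0.5606.
x_1 = (3.2717 + 2.3094·0.5606)/5.1962 = 0.8788.

x = (0.8788, 0.5606)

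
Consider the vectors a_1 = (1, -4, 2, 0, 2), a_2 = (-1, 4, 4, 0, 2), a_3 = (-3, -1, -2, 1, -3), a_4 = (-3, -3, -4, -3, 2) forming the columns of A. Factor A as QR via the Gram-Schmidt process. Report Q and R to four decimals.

a_1 = (1, -4, 2, 0, 2); ‖a_1‖ = 5.0000, so q_1 = (0.2000, -0.8000, 0.4000, 0.0000, 0.4000).
q_1·a_2 = 0.2000·(-1) + (-0.8000)·4 + 0.4000·4 + 0.0000·0 + 0.4000·2 = -1.0000.
u_2 = a_2 + 1.0000·q_1 = (-0.8000, 3.2000, 4.4000, 0.0000, 2.4000).
‖u_2‖ = 6.0000, so q_2 = (-0.1333, 0.5333, 0.7333, 0.0000, 0.4000).
q_1·a_3 = 0.2000·(-3) + (-0.8000)·(-1) + 0.4000·(-2) + 0.0000·1 + 0.4000·(-3) = -1.8000; q_2·a_3 = (-0.1333)·(-3) + 0.5333·(-1) + 0.7333·(-2) + 0.0000·1 + 0.4000·(-3) = -2.8000.
u_3 = a_3 + 1.8000·q_1 + 2.8000·q_2 = (-3.0133, -0.9467, 0.7733, 1.0000, -1.1600).
‖u_3‖ = 3.5944, so q_3 = (-0.8383, -0.2634, 0.2151, 0.2782, -0.3227).
q_1·a_4 = 0.2000·(-3) + (-0.8000)·(-3) + 0.4000·(-4) + 0.0000·(-3) + 0.4000·2 = 1.0000; q_2·a_4 = (-0.1333)·(-3) + 0.5333·(-3) + 0.7333·(-4) + 0.0000·(-3) + 0.4000·2 = -3.3333; q_3·a_4 = (-0.8383)·(-3) + (-0.2634)·(-3) + 0.2151·(-4) + 0.2782·(-3) + (-0.3227)·2 = 0.9645.
u_4 = a_4 − 1.0000·q_1 + 3.3333·q_2 − 0.9645·q_3 = (-2.8359, -0.1682, -2.1631, -3.2683, 3.2446).
‖u_4‖ = 5.8274, so q_4 = (-0.4867, -0.0289, -0.3712, -0.5609, 0.5568).

Q = [[0.2000, -0.1333, -0.8383, -0.4867], [-0.8000, 0.5333, -0.2634, -0.0289], [0.4000, 0.7333, 0.2151, -0.3712], [0.0000, 0.0000, 0.2782, -0.5609], [0.4000, 0.4000, -0.3227, 0.5568]], R = [[5.0000, -1.0000, -1.8000, 1.0000], [0.0000, 6.0000, -2.8000, -3.3333], [0.0000, 0.0000, 3.5944, 0.9645], [0.0000, 0.0000, 0.0000, 5.8274]]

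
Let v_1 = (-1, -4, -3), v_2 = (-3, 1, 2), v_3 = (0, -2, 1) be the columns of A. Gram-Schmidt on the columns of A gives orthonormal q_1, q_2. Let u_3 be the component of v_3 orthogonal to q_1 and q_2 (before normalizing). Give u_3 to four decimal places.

q_1 = v_1/‖v_1‖ = (-1, -4, -3)/5.0990 = (-0.1961, -0.7845, -0.5883).
r_{12} = q_1·v_2 = -1.3728.
u_2 = v_2 + 1.3728·q_1 = (-3.2692, -0.0769, 1.1923).
‖u_2‖ = 3.4807, so q_2 = (-0.9392, -0.0221, 0.3425).
r_{13} = q_1·v_3 = 0.9806; r_{23} = q_2·v_3 = 0.3867.
u_3 = v_3 − 0.9806·q_1 − 0.3867·q_2 = (0.5556, -1.2222, 1.4444).

u_3 = (0.5556, -1.2222, 1.4444)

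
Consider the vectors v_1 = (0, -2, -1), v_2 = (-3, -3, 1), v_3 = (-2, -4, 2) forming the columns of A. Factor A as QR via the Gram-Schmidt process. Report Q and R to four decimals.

v_1 = (0, -2, -1); ‖v_1‖ = 2.2361, so q_1 = (0.0000, -0.8944, -0.4472).
q_1·v_2 = 0.0000·(-3) + (-0.8944)·(-3) + (-0.4472)·1 = 2.2361.
u_2 = v_2 − 2.2361·q_1 = (-3.0000, -1.0000, 2.0000).
‖u_2‖ = 3.7417, so q_2 = (-0.8018, -0.2673, 0.5345).
q_1·v_3 = 0.0000·(-2) + (-0.8944)·(-4) + (-0.4472)·2 = 2.6833; q_2·v_3 = (-0.8018)·(-2) + (-0.2673)·(-4) + 0.5345·2 = 3.7417.
u_3 = v_3 − 2.6833·q_1 − 3.7417·q_2 = (1.0000, -0.6000, 1.2000).
‖u_3‖ = 1.6733, so q_3 = (0.5976, -0.3586, 0.7171).

Q = [[0.0000, -0.8018, 0.5976], [-0.8944, -0.2673, -0.3586], [-0.4472, 0.5345, 0.7171]], R = [[2.2361, 2.2361, 2.6833], [0.0000, 3.7417, 3.7417], [0.0000, 0.0000, 1.6733]]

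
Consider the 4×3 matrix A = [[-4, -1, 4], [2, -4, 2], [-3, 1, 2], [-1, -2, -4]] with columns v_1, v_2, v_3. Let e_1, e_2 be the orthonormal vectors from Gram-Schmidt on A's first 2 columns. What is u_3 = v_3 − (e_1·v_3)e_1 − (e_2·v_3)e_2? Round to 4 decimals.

u_3 = (1.7921, 2.1827, 0.7024, -4.9102)

v_1 = (-4, 2, -3, -1); ‖v_1‖ = 5.4772, so e_1 = (-0.7303, 0.3651, -0.5477, -0.1826).
e_1·v_2 = (-0.7303)·(-1) + 0.3651·(-4) + (-0.5477)·1 + (-0.1826)·(-2) = -0.9129.
u_2 = v_2 + 0.9129·e_1 = (-1.6667, -3.6667, 0.5000, -2.1667).
‖u_2‖ = 4.6007, so e_2 = (-0.3623, -0.7970, 0.1087, -0.4709).
e_1·v_3 = (-0.7303)·4 + 0.3651·2 + (-0.5477)·2 + (-0.1826)·(-4) = -2.5560; e_2·v_3 = (-0.3623)·4 + (-0.7970)·2 + 0.1087·2 + (-0.4709)·(-4) = -0.9419.
u_3 = v_3 + 2.5560·e_1 + 0.9419·e_2 = (1.7921, 2.1827, 0.7024, -4.9102).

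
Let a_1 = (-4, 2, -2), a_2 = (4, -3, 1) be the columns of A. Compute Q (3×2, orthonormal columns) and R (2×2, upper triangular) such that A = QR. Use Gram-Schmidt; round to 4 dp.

Q = [[-0.8165, 0.0000], [0.4082, -0.7071], [-0.4082, -0.7071]], R = [[4.8990, -4.8990], [0.0000, 1.4142]]

a_1 = (-4, 2, -2); ‖a_1‖ = 4.8990, so q_1 = (-0.8165, 0.4082, -0.4082).
q_1·a_2 = (-0.8165)·4 + 0.4082·(-3) + (-0.4082)·1 = -4.8990.
u_2 = a_2 + 4.8990·q_1 = (0.0000, -1.0000, -1.0000).
‖u_2‖ = 1.4142, so q_2 = (0.0000, -0.7071, -0.7071).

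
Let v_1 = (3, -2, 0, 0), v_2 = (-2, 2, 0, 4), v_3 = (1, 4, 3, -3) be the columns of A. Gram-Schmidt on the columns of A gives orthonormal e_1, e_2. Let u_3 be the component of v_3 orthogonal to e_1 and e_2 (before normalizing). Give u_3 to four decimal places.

v_1 = (3, -2, 0, 0); ‖v_1‖ = 3.6056, so e_1 = (0.8321, -0.5547, 0.0000, 0.0000).
e_1·v_2 = 0.8321·(-2) + (-0.5547)·2 + 0.0000·0 + 0.0000·4 = -2.7735.
u_2 = v_2 + 2.7735·e_1 = (0.3077, 0.4615, 0.0000, 4.0000).
‖u_2‖ = 4.0383, so e_2 = (0.0762, 0.1143, 0.0000, 0.9905).
e_1·v_3 = 0.8321·1 + (-0.5547)·4 + 0.0000·3 + 0.0000·(-3) = -1.3868; e_2·v_3 = 0.0762·1 + 0.1143·4 + 0.0000·3 + 0.9905·(-3) = -2.4382.
u_3 = v_3 + 1.3868·e_1 + 2.4382·e_2 = (2.3396, 3.5094, 3.0000, -0.5849).

u_3 = (2.3396, 3.5094, 3.0000, -0.5849)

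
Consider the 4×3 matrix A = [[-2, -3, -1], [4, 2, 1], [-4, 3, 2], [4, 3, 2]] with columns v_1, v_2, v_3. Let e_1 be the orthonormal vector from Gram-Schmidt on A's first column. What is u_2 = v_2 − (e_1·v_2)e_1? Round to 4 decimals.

u_2 = (-2.4615, 0.9231, 4.0769, 1.9231)

e_1 = v_1/‖v_1‖ = (-2, 4, -4, 4)/7.2111 = (-0.2774, 0.5547, -0.5547, 0.5547).
r_{12} = e_1·v_2 = 1.9415.
u_2 = v_2 − 1.9415·e_1 = (-2.4615, 0.9231, 4.0769, 1.9231).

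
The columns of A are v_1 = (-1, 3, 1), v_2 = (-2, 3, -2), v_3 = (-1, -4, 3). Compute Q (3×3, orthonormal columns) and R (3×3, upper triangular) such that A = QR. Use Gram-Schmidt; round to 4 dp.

q_1 = v_1/‖v_1‖ = (-1, 3, 1)/3.3166 = (-0.3015, 0.9045, 0.3015).
r_{12} = q_1·v_2 = 2.7136.
u_2 = v_2 − 2.7136·q_1 = (-1.1818, 0.5455, -2.8182).
‖u_2‖ = 3.1042, so q_2 = (-0.3807, 0.1757, -0.9078).
r_{13} = q_1·v_3 = -2.4121; r_{23} = q_2·v_3 = -3.0457.
u_3 = v_3 + 2.4121·q_1 + 3.0457·q_2 = (-2.8868, -1.2830, 0.9623).
‖u_3‖ = 3.3024, so q_3 = (-0.8742, -0.3885, 0.2914).

Q = [[-0.3015, -0.3807, -0.8742], [0.9045, 0.1757, -0.3885], [0.3015, -0.9078, 0.2914]], R = [[3.3166, 2.7136, -2.4121], [0.0000, 3.1042, -3.0457], [0.0000, 0.0000, 3.3024]]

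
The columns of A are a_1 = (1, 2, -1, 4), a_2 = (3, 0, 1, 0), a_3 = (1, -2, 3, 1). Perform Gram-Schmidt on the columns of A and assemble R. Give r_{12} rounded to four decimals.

r_{12} = 0.4264

a_1 = (1, 2, -1, 4); ‖a_1‖ = 4.6904, so q_1 = (0.2132, 0.4264, -0.2132, 0.8528).
r_{12} = q_1·a_2 = 0.4264.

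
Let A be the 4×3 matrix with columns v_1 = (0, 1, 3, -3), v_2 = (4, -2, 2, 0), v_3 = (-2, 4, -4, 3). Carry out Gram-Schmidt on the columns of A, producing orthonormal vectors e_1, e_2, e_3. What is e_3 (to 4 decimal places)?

v_1 = (0, 1, 3, -3); ‖v_1‖ = 4.3589, so e_1 = (0.0000, 0.2294, 0.6882, -0.6882).
e_1·v_2 = 0.0000·4 + 0.2294·(-2) + 0.6882·2 + (-0.6882)·0 = 0.9177.
u_2 = v_2 − 0.9177·e_1 = (4.0000, -2.2105, 1.3684, 0.6316).
‖u_2‖ = 4.8123, so e_2 = (0.8312, -0.4594, 0.2844, 0.1312).
e_1·v_3 = 0.0000·(-2) + 0.2294·4 + 0.6882·(-4) + (-0.6882)·3 = -3.9001; e_2·v_3 = 0.8312·(-2) + (-0.4594)·4 + 0.2844·(-4) + 0.1312·3 = -4.2435.
u_3 = v_3 + 3.9001·e_1 + 4.2435·e_2 = (1.5273, 2.9455, -0.1091, 0.8727).
‖u_3‖ = 3.4325, so e_3 = (0.4449, 0.8581, -0.0318, 0.2543).

e_3 = (0.4449, 0.8581, -0.0318, 0.2543)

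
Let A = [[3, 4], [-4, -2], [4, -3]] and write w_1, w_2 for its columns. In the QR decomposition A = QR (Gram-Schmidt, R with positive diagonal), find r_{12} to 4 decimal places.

r_{12} = 1.2494

w_1 = (3, -4, 4); ‖w_1‖ = 6.4031, so q_1 = (0.4685, -0.6247, 0.6247).
r_{12} = q_1·w_2 = 1.2494.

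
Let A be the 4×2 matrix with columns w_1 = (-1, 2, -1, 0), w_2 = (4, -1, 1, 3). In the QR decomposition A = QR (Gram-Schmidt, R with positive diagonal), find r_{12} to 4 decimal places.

q_1 = w_1/‖w_1‖ = (-1, 2, -1, 0)/2.4495 = (-0.4082, 0.8165, -0.4082, 0.0000).
r_{12} = q_1·w_2 = -2.8577.

r_{12} = -2.8577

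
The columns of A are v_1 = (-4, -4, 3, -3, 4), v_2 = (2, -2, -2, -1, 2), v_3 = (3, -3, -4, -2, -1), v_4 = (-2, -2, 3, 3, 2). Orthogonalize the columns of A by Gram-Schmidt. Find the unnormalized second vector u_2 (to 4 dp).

u_2 = (2.3030, -1.6970, -2.2273, -0.7727, 1.6970)

q_1 = v_1/‖v_1‖ = (-4, -4, 3, -3, 4)/8.1240 = (-0.4924, -0.4924, 0.3693, -0.3693, 0.4924).
r_{12} = q_1·v_2 = 0.6155.
u_2 = v_2 − 0.6155·q_1 = (2.3030, -1.6970, -2.2273, -0.7727, 1.6970).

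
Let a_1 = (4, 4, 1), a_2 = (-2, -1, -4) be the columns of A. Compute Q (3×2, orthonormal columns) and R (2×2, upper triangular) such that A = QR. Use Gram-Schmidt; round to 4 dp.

e_1 = a_1/‖a_1‖ = (4, 4, 1)/5.7446 = (0.6963, 0.6963, 0.1741).
r_{12} = e_1·a_2 = -2.7852.
u_2 = a_2 + 2.7852·e_1 = (-0.0606, 0.9394, -3.5152).
‖u_2‖ = 3.6390, so e_2 = (-0.0167, 0.2581, -0.9660).

Q = [[0.6963, -0.0167], [0.6963, 0.2581], [0.1741, -0.9660]], R = [[5.7446, -2.7852], [0.0000, 3.6390]]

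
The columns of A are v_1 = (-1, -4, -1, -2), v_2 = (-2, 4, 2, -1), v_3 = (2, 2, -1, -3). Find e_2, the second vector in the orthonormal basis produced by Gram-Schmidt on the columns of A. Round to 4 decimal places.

v_1 = (-1, -4, -1, -2); ‖v_1‖ = 4.6904, so e_1 = (-0.2132, -0.8528, -0.2132, -0.4264).
e_1·v_2 = (-0.2132)·(-2) + (-0.8528)·4 + (-0.2132)·2 + (-0.4264)·(-1) = -2.9848.
u_2 = v_2 + 2.9848·e_1 = (-2.6364, 1.4545, 1.3636, -2.2727).
‖u_2‖ = 4.0113, so e_2 = (-0.6572, 0.3626, 0.3399, -0.5666).

e_2 = (-0.6572, 0.3626, 0.3399, -0.5666)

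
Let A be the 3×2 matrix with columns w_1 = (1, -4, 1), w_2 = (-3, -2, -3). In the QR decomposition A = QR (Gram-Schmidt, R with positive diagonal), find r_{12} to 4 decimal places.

w_1 = (1, -4, 1); ‖w_1‖ = 4.2426, so e_1 = (0.2357, -0.9428, 0.2357).
r_{12} = e_1·w_2 = 0.4714.

r_{12} = 0.4714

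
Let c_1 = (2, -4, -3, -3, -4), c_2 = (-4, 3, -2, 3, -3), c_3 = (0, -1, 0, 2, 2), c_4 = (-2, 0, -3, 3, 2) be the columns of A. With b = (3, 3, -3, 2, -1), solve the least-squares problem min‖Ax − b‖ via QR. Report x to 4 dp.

q_1 = c_1/‖c_1‖ = (2, -4, -3, -3, -4)/7.3485 = (0.2722, -0.5443, -0.4082, -0.4082, -0.5443).
r_{12} = q_1·c_2 = -1.4969.
u_2 = c_2 + 1.4969·q_1 = (-3.5926, 2.1852, -2.6111, 2.3889, -3.8148).
‖u_2‖ = 6.6902, so q_2 = (-0.5370, 0.3266, -0.3903, 0.3571, -0.5702).
r_{13} = q_1·c_3 = -1.3608; r_{23} = q_2·c_3 = -0.7529.
u_3 = c_3 + 1.3608·q_1 + 0.7529·q_2 = (-0.0339, -1.4948, -0.8494, 1.7133, 0.8300).
‖u_3‖ = 2.5654, so q_3 = (-0.0132, -0.5827, -0.3311, 0.6678, 0.3235).
r_{14} = q_1·c_4 = -1.6330; r_{24} = q_2·c_4 = 2.1756; r_{34} = q_3·c_4 = 3.6703.
u_4 = c_4 + 1.6330·q_1 − 2.1756·q_2 − 3.6703·q_3 = (-0.3387, 0.5391, -1.6023, -0.8947, 1.1643).
‖u_4‖ = 2.2647, so q_4 = (-0.1496, 0.2381, -0.7075, -0.3951, 0.5141).
Qᵀb = (0.1361, 1.8241, 0.2177, 1.0838).
Back-substitute: x_4 = 1.0838/2.2647 = 0.4786.
x_3 = (0.2177 − 3.6703·0.4786)/2.5654 = -0.5998.
x_2 = (1.8241 + 0.7529·(-0.5998) − 2.1756·0.4786)/6.6902 = 0.0495.
x_1 = (0.1361 + 1.4969·0.0495 + 1.3608·(-0.5998) + 1.6330·0.4786)/7.3485 = 0.0239.

x = (0.0239, 0.0495, -0.5998, 0.4786)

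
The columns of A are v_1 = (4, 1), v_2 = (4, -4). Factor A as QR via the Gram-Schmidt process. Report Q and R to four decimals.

v_1 = (4, 1); ‖v_1‖ = 4.1231, so q_1 = (0.9701, 0.2425).
q_1·v_2 = 0.9701·4 + 0.2425·(-4) = 2.9104.
u_2 = v_2 − 2.9104·q_1 = (1.1765, -4.7059).
‖u_2‖ = 4.8507, so q_2 = (0.2425, -0.9701).

Q = [[0.9701, 0.2425], [0.2425, -0.9701]], R = [[4.1231, 2.9104], [0.0000, 4.8507]]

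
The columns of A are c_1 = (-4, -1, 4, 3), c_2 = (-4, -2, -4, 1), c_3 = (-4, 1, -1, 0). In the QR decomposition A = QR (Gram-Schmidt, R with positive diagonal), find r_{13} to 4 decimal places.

q_1 = c_1/‖c_1‖ = (-4, -1, 4, 3)/6.4807 = (-0.6172, -0.1543, 0.6172, 0.4629).
r_{13} = q_1·c_3 = 1.6973.

r_{13} = 1.6973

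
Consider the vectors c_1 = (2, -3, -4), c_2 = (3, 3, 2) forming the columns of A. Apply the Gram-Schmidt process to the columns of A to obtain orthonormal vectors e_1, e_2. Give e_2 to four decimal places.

c_1 = (2, -3, -4); ‖c_1‖ = 5.3852, so e_1 = (0.3714, -0.5571, -0.7428).
e_1·c_2 = 0.3714·3 + (-0.5571)·3 + (-0.7428)·2 = -2.0426.
u_2 = c_2 + 2.0426·e_1 = (3.7586, 1.8621, 0.4828).
‖u_2‖ = 4.2223, so e_2 = (0.8902, 0.4410, 0.1143).

e_2 = (0.8902, 0.4410, 0.1143)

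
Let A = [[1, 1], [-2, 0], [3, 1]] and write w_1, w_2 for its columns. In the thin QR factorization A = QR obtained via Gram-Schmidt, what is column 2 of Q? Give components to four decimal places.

e_2 = (0.7715, 0.6172, 0.1543)

w_1 = (1, -2, 3); ‖w_1‖ = 3.7417, so e_1 = (0.2673, -0.5345, 0.8018).
e_1·w_2 = 0.2673·1 + (-0.5345)·0 + 0.8018·1 = 1.0690.
u_2 = w_2 − 1.0690·e_1 = (0.7143, 0.5714, 0.1429).
‖u_2‖ = 0.9258, so e_2 = (0.7715, 0.6172, 0.1543).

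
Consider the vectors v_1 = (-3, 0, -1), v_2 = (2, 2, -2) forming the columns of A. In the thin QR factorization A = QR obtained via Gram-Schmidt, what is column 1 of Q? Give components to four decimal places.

v_1 = (-3, 0, -1); ‖v_1‖ = 3.1623, so q_1 = (-0.9487, 0.0000, -0.3162).

q_1 = (-0.9487, 0.0000, -0.3162)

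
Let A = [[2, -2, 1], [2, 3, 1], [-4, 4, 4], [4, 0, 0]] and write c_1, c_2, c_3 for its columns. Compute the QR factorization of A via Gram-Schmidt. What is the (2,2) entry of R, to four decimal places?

r_{22} = 4.9092

c_1 = (2, 2, -4, 4); ‖c_1‖ = 6.3246, so e_1 = (0.3162, 0.3162, -0.6325, 0.6325).
e_1·c_2 = 0.3162·(-2) + 0.3162·3 + (-0.6325)·4 + 0.6325·0 = -2.2136.
u_2 = c_2 + 2.2136·e_1 = (-1.3000, 3.7000, 2.6000, 1.4000).
r_{22} = ‖u_2‖ = 4.9092.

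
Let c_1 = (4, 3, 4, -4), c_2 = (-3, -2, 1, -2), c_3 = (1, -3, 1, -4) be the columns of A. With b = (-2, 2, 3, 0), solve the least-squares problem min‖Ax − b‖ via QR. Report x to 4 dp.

x = (0.5556, 1.1257, -0.9942)

e_1 = c_1/‖c_1‖ = (4, 3, 4, -4)/7.5498 = (0.5298, 0.3974, 0.5298, -0.5298).
r_{12} = e_1·c_2 = -0.7947.
u_2 = c_2 + 0.7947·e_1 = (-2.5789, -1.6842, 1.4211, -2.4211).
‖u_2‖ = 4.1675, so e_2 = (-0.6188, -0.4041, 0.3410, -0.5809).
r_{13} = e_1·c_3 = 1.9868; r_{23} = e_2·c_3 = 3.2583.
u_3 = c_3 − 1.9868·e_1 − 3.2583·e_2 = (1.9636, -2.4727, -1.1636, -1.0545).
‖u_3‖ = 3.5265, so e_3 = (0.5568, -0.7012, -0.3300, -0.2990).
Qᵀb = (1.3245, 1.4523, -3.5059).
Back-substitute: x_3 = -3.5059/3.5265 = -0.9942.
x_2 = (1.4523 − 3.2583·(-0.9942))/4.1675 = 1.1257.
x_1 = (1.3245 + 0.7947·1.1257 − 1.9868·(-0.9942))/7.5498 = 0.5556.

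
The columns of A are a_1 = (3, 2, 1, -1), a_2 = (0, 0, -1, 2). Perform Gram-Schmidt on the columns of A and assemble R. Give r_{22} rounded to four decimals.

r_{22} = 2.0976

a_1 = (3, 2, 1, -1); ‖a_1‖ = 3.8730, so e_1 = (0.7746, 0.5164, 0.2582, -0.2582).
e_1·a_2 = 0.7746·0 + 0.5164·0 + 0.2582·(-1) + (-0.2582)·2 = -0.7746.
u_2 = a_2 + 0.7746·e_1 = (0.6000, 0.4000, -0.8000, 1.8000).
r_{22} = ‖u_2‖ = 2.0976.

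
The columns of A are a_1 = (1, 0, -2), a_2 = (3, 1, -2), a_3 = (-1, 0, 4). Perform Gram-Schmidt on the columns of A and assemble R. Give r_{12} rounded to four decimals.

a_1 = (1, 0, -2); ‖a_1‖ = 2.2361, so e_1 = (0.4472, 0.0000, -0.8944).
r_{12} = e_1·a_2 = 3.1305.

r_{12} = 3.1305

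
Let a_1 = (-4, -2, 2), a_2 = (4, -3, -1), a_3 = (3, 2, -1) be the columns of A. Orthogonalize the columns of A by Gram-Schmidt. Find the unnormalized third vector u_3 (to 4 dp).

a_1 = (-4, -2, 2); ‖a_1‖ = 4.8990, so q_1 = (-0.8165, -0.4082, 0.4082).
q_1·a_2 = (-0.8165)·4 + (-0.4082)·(-3) + 0.4082·(-1) = -2.4495.
u_2 = a_2 + 2.4495·q_1 = (2.0000, -4.0000, 0.0000).
‖u_2‖ = 4.4721, so q_2 = (0.4472, -0.8944, 0.0000).
q_1·a_3 = (-0.8165)·3 + (-0.4082)·2 + 0.4082·(-1) = -3.6742; q_2·a_3 = 0.4472·3 + (-0.8944)·2 + 0.0000·(-1) = -0.4472.
u_3 = a_3 + 3.6742·q_1 + 0.4472·q_2 = (0.2000, 0.1000, 0.5000).

u_3 = (0.2000, 0.1000, 0.5000)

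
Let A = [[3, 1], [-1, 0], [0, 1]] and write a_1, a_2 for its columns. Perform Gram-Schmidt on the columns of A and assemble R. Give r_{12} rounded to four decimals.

a_1 = (3, -1, 0); ‖a_1‖ = 3.1623, so e_1 = (0.9487, -0.3162, 0.0000).
r_{12} = e_1·a_2 = 0.9487.

r_{12} = 0.9487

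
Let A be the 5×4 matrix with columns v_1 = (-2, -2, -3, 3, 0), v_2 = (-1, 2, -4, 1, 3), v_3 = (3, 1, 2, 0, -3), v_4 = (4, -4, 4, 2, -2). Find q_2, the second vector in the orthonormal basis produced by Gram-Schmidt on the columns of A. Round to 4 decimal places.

q_2 = (0.0000, 0.6061, -0.5051, -0.1010, 0.6061)

v_1 = (-2, -2, -3, 3, 0); ‖v_1‖ = 5.0990, so q_1 = (-0.3922, -0.3922, -0.5883, 0.5883, 0.0000).
q_1·v_2 = (-0.3922)·(-1) + (-0.3922)·2 + (-0.5883)·(-4) + 0.5883·1 + 0.0000·3 = 2.5495.
u_2 = v_2 − 2.5495·q_1 = (0.0000, 3.0000, -2.5000, -0.5000, 3.0000).
‖u_2‖ = 4.9497, so q_2 = (0.0000, 0.6061, -0.5051, -0.1010, 0.6061).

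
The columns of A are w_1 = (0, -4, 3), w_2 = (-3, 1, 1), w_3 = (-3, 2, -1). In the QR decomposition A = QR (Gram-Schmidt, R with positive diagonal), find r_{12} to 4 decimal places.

q_1 = w_1/‖w_1‖ = (0, -4, 3)/5.0000 = (0.0000, -0.8000, 0.6000).
r_{12} = q_1·w_2 = -0.2000.

r_{12} = -0.2000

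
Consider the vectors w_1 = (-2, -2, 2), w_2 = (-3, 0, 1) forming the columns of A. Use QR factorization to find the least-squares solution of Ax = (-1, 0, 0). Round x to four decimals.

x = (-0.0714, 0.3571)

w_1 = (-2, -2, 2); ‖w_1‖ = 3.4641, so q_1 = (-0.5774, -0.5774, 0.5774).
q_1·w_2 = (-0.5774)·(-3) + (-0.5774)·0 + 0.5774·1 = 2.3094.
u_2 = w_2 − 2.3094·q_1 = (-1.6667, 1.3333, -0.3333).
‖u_2‖ = 2.1602, so q_2 = (-0.7715, 0.6172, -0.1543).
Qᵀb = (0.5774, 0.7715).
Back-substitute: x_2 = 0.7715/2.1602 = 0.3571.
x_1 = (0.5774 − 2.3094·0.3571)/3.4641 = -0.0714.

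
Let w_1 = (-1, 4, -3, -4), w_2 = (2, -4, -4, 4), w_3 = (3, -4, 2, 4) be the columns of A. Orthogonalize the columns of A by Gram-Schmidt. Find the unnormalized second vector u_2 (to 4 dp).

w_1 = (-1, 4, -3, -4); ‖w_1‖ = 6.4807, so e_1 = (-0.1543, 0.6172, -0.4629, -0.6172).
e_1·w_2 = (-0.1543)·2 + 0.6172·(-4) + (-0.4629)·(-4) + (-0.6172)·4 = -3.3947.
u_2 = w_2 + 3.3947·e_1 = (1.4762, -1.9048, -5.5714, 1.9048).

u_2 = (1.4762, -1.9048, -5.5714, 1.9048)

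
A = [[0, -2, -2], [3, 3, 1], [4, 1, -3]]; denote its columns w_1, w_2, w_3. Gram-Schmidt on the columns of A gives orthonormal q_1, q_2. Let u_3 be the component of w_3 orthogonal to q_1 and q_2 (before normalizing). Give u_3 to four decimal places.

w_1 = (0, 3, 4); ‖w_1‖ = 5.0000, so q_1 = (0.0000, 0.6000, 0.8000).
q_1·w_2 = 0.0000·(-2) + 0.6000·3 + 0.8000·1 = 2.6000.
u_2 = w_2 − 2.6000·q_1 = (-2.0000, 1.4400, -1.0800).
‖u_2‖ = 2.6907, so q_2 = (-0.7433, 0.5352, -0.4014).
q_1·w_3 = 0.0000·(-2) + 0.6000·1 + 0.8000·(-3) = -1.8000; q_2·w_3 = (-0.7433)·(-2) + 0.5352·1 + (-0.4014)·(-3) = 3.2259.
u_3 = w_3 + 1.8000·q_1 − 3.2259·q_2 = (0.3978, 0.3536, -0.2652).

u_3 = (0.3978, 0.3536, -0.2652)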